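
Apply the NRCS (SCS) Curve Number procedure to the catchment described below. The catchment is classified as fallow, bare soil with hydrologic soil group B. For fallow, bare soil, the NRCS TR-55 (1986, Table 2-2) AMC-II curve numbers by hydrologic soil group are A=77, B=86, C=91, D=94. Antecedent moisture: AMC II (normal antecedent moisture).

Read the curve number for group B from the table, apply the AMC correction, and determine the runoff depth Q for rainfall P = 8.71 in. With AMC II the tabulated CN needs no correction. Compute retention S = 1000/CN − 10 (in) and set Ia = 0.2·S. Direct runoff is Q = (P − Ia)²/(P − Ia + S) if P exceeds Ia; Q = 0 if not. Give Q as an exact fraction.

Q = 1299818809/185127900 in ≈ 7.021 in

NRCS table: fallow, bare soil, soil group B → CN(II) = 86
AMC II — tabulated CN = 86 applies directly.
Retention S: 1000/CN − 10 with CN=86.000 → S = 70/43 ≈ 1.628 in
Initial abstraction Ia = S/5 = (70/43)/5 = 14/43 ≈ 0.326 in
P − Ia = 8.710 − 0.326 = 36053/4300 ≈ 8.384 in (> 0, runoff occurs)
Runoff Q = (P−Ia)²/(P−Ia+S) = (8.384)²/(8.384+1.628) = 1299818809/185127900 ≈ 7.021 in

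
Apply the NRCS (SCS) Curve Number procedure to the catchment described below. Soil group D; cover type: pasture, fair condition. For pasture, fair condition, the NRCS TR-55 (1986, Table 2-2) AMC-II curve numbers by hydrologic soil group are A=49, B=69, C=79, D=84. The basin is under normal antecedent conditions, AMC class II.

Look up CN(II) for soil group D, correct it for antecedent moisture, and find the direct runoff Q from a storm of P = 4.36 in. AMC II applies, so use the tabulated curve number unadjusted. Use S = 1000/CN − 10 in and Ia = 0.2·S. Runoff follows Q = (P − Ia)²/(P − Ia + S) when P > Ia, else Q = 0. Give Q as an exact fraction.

Q = 4363921/1621725 in ≈ 2.691 in

NRCS table: pasture, fair condition, soil group D → CN(II) = 84
Average conditions: CN = 84 (no AMC adjustment).
Max retention: S = 1000/84 − 10 = 40/21 in (≈ 1.905 in)
Ia = 0.2S: 0.2·1.905 = 0.381 in (exactly 8/21)
Excess rainfall: 4.360 − 0.381 = 3.979 in; P > Ia so Q > 0
Runoff Q = (P−Ia)²/(P−Ia+S) = (3.979)²/(3.979+1.905) = 4363921/1621725 ≈ 2.691 in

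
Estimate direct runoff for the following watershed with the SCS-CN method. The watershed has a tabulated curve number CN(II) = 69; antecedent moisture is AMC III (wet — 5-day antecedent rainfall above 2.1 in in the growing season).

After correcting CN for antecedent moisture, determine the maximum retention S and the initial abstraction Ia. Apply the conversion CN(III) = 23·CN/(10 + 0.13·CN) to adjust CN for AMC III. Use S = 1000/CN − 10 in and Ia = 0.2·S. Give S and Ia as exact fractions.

S = 3100/1587 in ≈ 1.953 in; Ia = 620/1587 in ≈ 0.391 in

CN(III) from CN(II)=69: (23·69)/(10 + 0.13·69) = 158700/1897 ≈ 83.658
Retention S: 1000/CN − 10 with CN=83.658 → S = 3100/1587 ≈ 1.953 in
Ia = 0.2S: 0.2·1.953 = 0.391 in (exactly 620/1587)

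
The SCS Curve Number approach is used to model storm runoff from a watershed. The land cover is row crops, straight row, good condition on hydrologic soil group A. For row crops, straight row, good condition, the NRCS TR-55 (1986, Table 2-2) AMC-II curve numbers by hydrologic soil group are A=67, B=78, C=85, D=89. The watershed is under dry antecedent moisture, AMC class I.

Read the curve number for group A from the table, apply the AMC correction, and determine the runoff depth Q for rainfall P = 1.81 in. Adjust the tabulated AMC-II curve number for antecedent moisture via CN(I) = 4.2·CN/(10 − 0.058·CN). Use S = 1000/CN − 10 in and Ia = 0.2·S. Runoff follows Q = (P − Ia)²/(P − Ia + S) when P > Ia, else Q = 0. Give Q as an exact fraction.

Q = 0 in ≈ 0.000 in

NRCS table: row crops, straight row, good condition, soil group A → CN(II) = 67
Adjust CN=67 to AMC I: 4.2·67/(10 − 0.058·67) → (1407/5) ÷ (3057/500) = 46900/1019 ≈ 46.026
Max retention: S = 1000/(46900/1019) − 10 = 5500/469 in (≈ 11.727 in)
Ia = 0.2S: 0.2·11.727 = 2.345 in (exactly 1100/469)
P = 1.810 ≤ Ia = 2.345 in: entire storm abstracted, Q = 0.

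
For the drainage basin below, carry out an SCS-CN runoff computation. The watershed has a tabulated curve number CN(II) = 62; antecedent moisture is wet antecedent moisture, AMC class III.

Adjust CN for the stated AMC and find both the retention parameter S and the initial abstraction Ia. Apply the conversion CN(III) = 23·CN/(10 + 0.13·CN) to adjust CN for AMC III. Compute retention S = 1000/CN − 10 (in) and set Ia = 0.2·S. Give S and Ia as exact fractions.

CN(III) from CN(II)=62: (23·62)/(10 + 0.13·62) = 71300/903 ≈ 78.959
S = 1000/(71300/903) − 10 = 1900/713 in ≈ 2.665 in
Ia = 0.2·(1900/713) = 380/713 in ≈ 0.533 in

S = 1900/713 in ≈ 2.665 in; Ia = 380/713 in ≈ 0.533 in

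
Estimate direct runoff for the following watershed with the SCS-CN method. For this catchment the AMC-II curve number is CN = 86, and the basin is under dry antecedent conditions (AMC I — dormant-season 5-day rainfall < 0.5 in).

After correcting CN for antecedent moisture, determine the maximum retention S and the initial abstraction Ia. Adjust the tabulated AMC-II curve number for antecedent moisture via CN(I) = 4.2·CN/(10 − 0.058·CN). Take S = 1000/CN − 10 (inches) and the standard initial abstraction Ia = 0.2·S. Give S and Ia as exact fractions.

CN(I) from CN(II)=86: (4.2·86)/(10 − 0.058·86) = 12900/179 ≈ 72.067
S = 1000/(12900/179) − 10 = 500/129 in ≈ 3.876 in
Ia = 0.2·(500/129) = 100/129 in ≈ 0.775 in

S = 500/129 in ≈ 3.876 in; Ia = 100/129 in ≈ 0.775 in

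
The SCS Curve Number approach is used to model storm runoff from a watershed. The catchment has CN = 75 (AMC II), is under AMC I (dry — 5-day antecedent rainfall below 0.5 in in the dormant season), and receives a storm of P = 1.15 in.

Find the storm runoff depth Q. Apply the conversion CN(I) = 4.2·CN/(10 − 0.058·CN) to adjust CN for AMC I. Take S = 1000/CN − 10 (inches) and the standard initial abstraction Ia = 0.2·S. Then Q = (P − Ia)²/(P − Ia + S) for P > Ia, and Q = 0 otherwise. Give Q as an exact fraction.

Q = 0 in ≈ 0.000 in

CN(I) from CN(II)=75: (4.2·75)/(10 − 0.058·75) = 6300/113 ≈ 55.752
S = 1000/(6300/113) − 10 = 500/63 in ≈ 7.937 in
Initial abstraction Ia = S/5 = (500/63)/5 = 100/63 ≈ 1.587 in
P = 1.150 ≤ Ia = 1.587 in: entire storm abstracted, Q = 0.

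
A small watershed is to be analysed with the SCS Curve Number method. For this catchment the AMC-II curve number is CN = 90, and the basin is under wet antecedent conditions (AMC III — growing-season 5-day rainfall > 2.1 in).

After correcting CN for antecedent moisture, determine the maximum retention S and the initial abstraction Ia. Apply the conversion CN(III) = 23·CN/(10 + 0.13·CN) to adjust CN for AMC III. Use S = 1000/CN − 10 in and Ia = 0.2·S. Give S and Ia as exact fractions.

CN(III) from CN(II)=90: (23·90)/(10 + 0.13·90) = 20700/217 ≈ 95.392
S = 1000/(20700/217) − 10 = 100/207 in ≈ 0.483 in
Ia = 0.2S: 0.2·0.483 = 0.097 in (exactly 20/207)

S = 100/207 in ≈ 0.483 in; Ia = 20/207 in ≈ 0.097 in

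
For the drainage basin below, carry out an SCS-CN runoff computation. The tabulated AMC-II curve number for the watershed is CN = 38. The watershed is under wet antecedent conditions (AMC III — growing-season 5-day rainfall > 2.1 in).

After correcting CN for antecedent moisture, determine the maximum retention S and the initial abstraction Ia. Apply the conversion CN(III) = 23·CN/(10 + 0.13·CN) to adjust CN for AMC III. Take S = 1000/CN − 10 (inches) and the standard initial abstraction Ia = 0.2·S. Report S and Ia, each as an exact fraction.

Wet (AMC III): CN(III) = 23·38/(10 + 0.13·38) = 874/(747/50) = 43700/747 ≈ 58.501
S = 1000/(43700/747) − 10 = 3100/437 in ≈ 7.094 in
Initial abstraction Ia = S/5 = (3100/437)/5 = 620/437 ≈ 1.419 in

S = 3100/437 in ≈ 7.094 in; Ia = 620/437 in ≈ 1.419 in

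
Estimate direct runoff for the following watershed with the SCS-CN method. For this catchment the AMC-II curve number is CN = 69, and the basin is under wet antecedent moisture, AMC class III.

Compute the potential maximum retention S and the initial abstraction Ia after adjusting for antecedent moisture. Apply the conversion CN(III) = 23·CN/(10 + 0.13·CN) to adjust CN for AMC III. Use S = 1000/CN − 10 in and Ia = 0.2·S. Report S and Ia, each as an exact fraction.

Adjust CN=69 to AMC III: 23·69/(10 + 0.13·69) → 1587 ÷ (1897/100) = 158700/1897 ≈ 83.658
S = 1000/(158700/1897) − 10 = 3100/1587 in ≈ 1.953 in
Initial abstraction Ia = S/5 = (3100/1587)/5 = 620/1587 ≈ 0.391 in

S = 3100/1587 in ≈ 1.953 in; Ia = 620/1587 in ≈ 0.391 in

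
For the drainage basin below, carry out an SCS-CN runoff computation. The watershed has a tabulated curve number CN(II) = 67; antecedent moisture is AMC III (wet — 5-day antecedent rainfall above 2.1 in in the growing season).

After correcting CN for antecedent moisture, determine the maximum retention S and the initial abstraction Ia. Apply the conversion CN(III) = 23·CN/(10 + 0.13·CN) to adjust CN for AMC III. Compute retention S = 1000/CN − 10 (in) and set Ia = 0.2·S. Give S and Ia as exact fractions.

S = 3300/1541 in ≈ 2.141 in; Ia = 660/1541 in ≈ 0.428 in

Adjust CN=67 to AMC III: 23·67/(10 + 0.13·67) → 1541 ÷ (1871/100) = 154100/1871 ≈ 82.362
S = 1000/(154100/1871) − 10 = 3300/1541 in ≈ 2.141 in
Ia = 0.2S: 0.2·2.141 = 0.428 in (exactly 660/1541)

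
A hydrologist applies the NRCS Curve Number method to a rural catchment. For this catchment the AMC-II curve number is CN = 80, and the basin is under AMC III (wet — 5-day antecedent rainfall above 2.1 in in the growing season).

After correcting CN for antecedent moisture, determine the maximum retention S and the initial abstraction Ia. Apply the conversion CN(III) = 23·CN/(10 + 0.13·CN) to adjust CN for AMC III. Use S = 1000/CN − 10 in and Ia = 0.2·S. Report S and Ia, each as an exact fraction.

S = 25/23 in ≈ 1.087 in; Ia = 5/23 in ≈ 0.217 in

Wet (AMC III): CN(III) = 23·80/(10 + 0.13·80) = 1840/(102/5) = 4600/51 ≈ 90.196
S = 1000/(4600/51) − 10 = 25/23 in ≈ 1.087 in
Ia = 0.2S: 0.2·1.087 = 0.217 in (exactly 5/23)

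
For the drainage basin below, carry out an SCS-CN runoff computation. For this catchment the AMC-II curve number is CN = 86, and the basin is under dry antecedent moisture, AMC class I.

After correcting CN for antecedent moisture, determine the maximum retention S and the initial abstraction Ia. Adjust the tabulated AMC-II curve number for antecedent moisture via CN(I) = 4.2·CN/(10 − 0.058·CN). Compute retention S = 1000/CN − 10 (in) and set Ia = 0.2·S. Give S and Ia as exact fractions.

Adjust CN=86 to AMC I: 4.2·86/(10 − 0.058·86) → (1806/5) ÷ (1253/250) = 12900/179 ≈ 72.067
S = 1000/(12900/179) − 10 = 500/129 in ≈ 3.876 in
Ia = 0.2S: 0.2·3.876 = 0.775 in (exactly 100/129)

S = 500/129 in ≈ 3.876 in; Ia = 100/129 in ≈ 0.775 in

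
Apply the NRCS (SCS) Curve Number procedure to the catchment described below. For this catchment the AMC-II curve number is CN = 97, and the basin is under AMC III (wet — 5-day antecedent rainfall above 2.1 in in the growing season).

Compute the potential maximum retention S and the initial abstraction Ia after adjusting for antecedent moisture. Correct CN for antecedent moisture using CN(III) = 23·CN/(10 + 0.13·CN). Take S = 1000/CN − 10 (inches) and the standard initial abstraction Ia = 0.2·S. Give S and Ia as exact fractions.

Wet (AMC III): CN(III) = 23·97/(10 + 0.13·97) = 2231/(2261/100) = 223100/2261 ≈ 98.673
S = 1000/(223100/2261) − 10 = 300/2231 in ≈ 0.134 in
Initial abstraction Ia = S/5 = (300/2231)/5 = 60/2231 ≈ 0.027 in

S = 300/2231 in ≈ 0.134 in; Ia = 60/2231 in ≈ 0.027 in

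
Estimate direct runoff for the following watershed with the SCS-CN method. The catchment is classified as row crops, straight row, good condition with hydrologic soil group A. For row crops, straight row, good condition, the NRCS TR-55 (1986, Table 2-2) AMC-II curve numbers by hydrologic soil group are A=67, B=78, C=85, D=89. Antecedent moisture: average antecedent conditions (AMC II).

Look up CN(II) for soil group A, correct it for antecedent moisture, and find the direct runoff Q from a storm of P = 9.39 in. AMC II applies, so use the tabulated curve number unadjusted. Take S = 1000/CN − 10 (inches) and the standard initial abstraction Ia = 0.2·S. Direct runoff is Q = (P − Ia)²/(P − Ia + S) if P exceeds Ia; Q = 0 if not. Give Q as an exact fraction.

NRCS table: row crops, straight row, good condition, soil group A → CN(II) = 67
CN(II) = 67; AMC II needs no correction.
Max retention: S = 1000/67 − 10 = 330/67 in (≈ 4.925 in)
Ia = 0.2·(330/67) = 66/67 in ≈ 0.985 in
Since P=9.390 > Ia=0.985: effective rainfall P−Ia = 56313/6700 in
Q: (56313/6700)² ÷ (89313/6700) = 1057051323/199465700 in (≈ 5.299 in)

Q = 1057051323/199465700 in ≈ 5.299 in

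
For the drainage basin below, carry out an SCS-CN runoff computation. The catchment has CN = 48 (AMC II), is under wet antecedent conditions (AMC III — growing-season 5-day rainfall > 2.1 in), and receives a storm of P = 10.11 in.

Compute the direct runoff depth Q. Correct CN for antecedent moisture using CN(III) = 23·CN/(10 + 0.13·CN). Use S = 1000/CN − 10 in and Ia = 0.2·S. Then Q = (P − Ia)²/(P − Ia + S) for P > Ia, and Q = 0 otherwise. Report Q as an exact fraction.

Q = 4001701081/660737100 in ≈ 6.056 in

Wet (AMC III): CN(III) = 23·48/(10 + 0.13·48) = 1104/(406/25) = 13800/203 ≈ 67.980
Max retention: S = 1000/(13800/203) − 10 = 325/69 in (≈ 4.710 in)
Initial abstraction Ia = S/5 = (325/69)/5 = 65/69 ≈ 0.942 in
P − Ia = 10.110 − 0.942 = 63259/6900 ≈ 9.168 in (> 0, runoff occurs)
Runoff Q = (P−Ia)²/(P−Ia+S) = (9.168)²/(9.168+4.710) = 4001701081/660737100 ≈ 6.056 in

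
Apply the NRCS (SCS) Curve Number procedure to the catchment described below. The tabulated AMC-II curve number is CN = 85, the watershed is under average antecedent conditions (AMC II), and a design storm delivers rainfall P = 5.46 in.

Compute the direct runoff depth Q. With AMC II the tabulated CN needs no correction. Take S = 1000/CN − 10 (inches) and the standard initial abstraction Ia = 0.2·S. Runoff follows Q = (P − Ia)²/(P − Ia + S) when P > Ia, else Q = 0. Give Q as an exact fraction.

Q = 2093809/551650 in ≈ 3.796 in

CN(II) = 85; AMC II needs no correction.
Max retention: S = 1000/85 − 10 = 30/17 in (≈ 1.765 in)
Initial abstraction Ia = S/5 = (30/17)/5 = 6/17 ≈ 0.353 in
Since P=5.460 > Ia=0.353: effective rainfall P−Ia = 4341/850 in
Runoff Q = (P−Ia)²/(P−Ia+S) = (5.107)²/(5.107+1.765) = 2093809/551650 ≈ 3.796 in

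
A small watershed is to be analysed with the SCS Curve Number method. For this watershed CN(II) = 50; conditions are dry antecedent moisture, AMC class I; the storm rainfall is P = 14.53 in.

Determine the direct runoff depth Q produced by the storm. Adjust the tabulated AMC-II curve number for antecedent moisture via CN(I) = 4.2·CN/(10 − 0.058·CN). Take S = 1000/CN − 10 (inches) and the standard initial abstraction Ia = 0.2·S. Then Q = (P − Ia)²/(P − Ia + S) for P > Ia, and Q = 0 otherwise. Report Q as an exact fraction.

Adjust CN=50 to AMC I: 4.2·50/(10 − 0.058·50) → 210 ÷ (71/10) = 2100/71 ≈ 29.577
Max retention: S = 1000/(2100/71) − 10 = 500/21 in (≈ 23.810 in)
Ia = 0.2S: 0.2·23.810 = 4.762 in (exactly 100/21)
P − Ia = 14.530 − 4.762 = 20513/2100 ≈ 9.768 in (> 0, runoff occurs)
Q: (20513/2100)² ÷ (70513/2100) = 420783169/148077300 in (≈ 2.842 in)

Q = 420783169/148077300 in ≈ 2.842 in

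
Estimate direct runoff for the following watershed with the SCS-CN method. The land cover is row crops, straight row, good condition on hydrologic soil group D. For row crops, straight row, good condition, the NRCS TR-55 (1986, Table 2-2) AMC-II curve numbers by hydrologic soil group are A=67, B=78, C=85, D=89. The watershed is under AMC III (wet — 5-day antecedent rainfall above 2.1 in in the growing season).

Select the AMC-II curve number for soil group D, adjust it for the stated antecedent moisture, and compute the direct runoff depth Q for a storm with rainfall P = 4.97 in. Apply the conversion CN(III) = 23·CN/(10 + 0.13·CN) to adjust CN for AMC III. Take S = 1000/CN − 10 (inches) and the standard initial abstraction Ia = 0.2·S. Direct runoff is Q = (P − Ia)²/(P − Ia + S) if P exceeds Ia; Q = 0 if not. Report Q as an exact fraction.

Q = 990739538881/226266987300 in ≈ 4.379 in

NRCS table: row crops, straight row, good condition, soil group D → CN(II) = 89
Wet (AMC III): CN(III) = 23·89/(10 + 0.13·89) = 2047/(2157/100) = 204700/2157 ≈ 94.900
Max retention: S = 1000/(204700/2157) − 10 = 1100/2047 in (≈ 0.537 in)
Ia = 0.2·(1100/2047) = 220/2047 in ≈ 0.107 in
Excess rainfall: 4.970 − 0.107 = 4.863 in; P > Ia so Q > 0
Runoff Q = (P−Ia)²/(P−Ia+S) = (4.863)²/(4.863+0.537) = 990739538881/226266987300 ≈ 4.379 in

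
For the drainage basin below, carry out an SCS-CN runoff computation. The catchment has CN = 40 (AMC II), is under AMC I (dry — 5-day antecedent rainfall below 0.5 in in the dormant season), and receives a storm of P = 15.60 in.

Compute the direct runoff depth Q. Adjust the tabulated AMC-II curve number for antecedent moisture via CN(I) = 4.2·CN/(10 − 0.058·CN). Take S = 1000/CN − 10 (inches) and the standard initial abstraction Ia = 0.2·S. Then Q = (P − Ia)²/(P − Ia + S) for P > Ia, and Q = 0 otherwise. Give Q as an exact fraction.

Q = 43808/27055 in ≈ 1.619 in

Adjust CN=40 to AMC I: 4.2·40/(10 − 0.058·40) → 168 ÷ (192/25) = 175/8 ≈ 21.875
Retention S: 1000/CN − 10 with CN=21.875 → S = 250/7 ≈ 35.714 in
Initial abstraction Ia = S/5 = (250/7)/5 = 50/7 ≈ 7.143 in
P − Ia = 15.600 − 7.143 = 296/35 ≈ 8.457 in (> 0, runoff occurs)
Runoff Q = (P−Ia)²/(P−Ia+S) = (8.457)²/(8.457+35.714) = 43808/27055 ≈ 1.619 in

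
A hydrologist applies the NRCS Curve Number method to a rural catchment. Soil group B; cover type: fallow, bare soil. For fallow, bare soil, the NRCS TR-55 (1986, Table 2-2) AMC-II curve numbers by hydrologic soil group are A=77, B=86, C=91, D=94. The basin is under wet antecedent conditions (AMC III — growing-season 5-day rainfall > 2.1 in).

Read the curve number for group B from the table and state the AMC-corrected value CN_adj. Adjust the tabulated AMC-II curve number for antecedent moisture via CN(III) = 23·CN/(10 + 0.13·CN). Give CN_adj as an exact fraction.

NRCS table: fallow, bare soil, soil group B → CN(II) = 86
Wet (AMC III): CN(III) = 23·86/(10 + 0.13·86) = 1978/(1059/50) = 98900/1059 ≈ 93.390

CN_adj = 98900/1059 ≈ 93.390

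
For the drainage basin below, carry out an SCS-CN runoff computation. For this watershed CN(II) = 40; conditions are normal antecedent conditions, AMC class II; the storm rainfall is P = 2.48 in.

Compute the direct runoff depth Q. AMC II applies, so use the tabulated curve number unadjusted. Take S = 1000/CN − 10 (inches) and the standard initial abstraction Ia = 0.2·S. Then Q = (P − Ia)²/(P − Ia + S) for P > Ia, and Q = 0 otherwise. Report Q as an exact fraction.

AMC II — tabulated CN = 40 applies directly.
Retention S: 1000/CN − 10 with CN=40.000 → S = 15 ≈ 15.000 in
Ia = 0.2S: 0.2·15.000 = 3.000 in (exactly 3)
P = 2.480 ≤ Ia = 3.000 in: entire storm abstracted, Q = 0.

Q = 0 in ≈ 0.000 in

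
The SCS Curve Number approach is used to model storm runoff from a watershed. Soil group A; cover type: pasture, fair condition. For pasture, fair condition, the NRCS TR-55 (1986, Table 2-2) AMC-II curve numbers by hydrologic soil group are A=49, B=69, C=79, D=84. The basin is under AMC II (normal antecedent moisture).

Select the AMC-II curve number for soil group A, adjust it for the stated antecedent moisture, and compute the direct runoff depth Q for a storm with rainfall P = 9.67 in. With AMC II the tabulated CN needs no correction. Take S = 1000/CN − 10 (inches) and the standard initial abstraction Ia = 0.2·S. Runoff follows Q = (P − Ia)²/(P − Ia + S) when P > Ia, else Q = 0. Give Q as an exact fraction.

NRCS table: pasture, fair condition, soil group A → CN(II) = 49
AMC II — tabulated CN = 49 applies directly.
S = 1000/49 − 10 = 510/49 in ≈ 10.408 in
Ia = 0.2·(510/49) = 102/49 in ≈ 2.082 in
Since P=9.670 > Ia=2.082: effective rainfall P−Ia = 37183/4900 in
Q = (37183/4900)²/((37183/4900) + 510/49) = (1382575489/24010000)/(88183/4900) = 1382575489/432096700 in ≈ 3.200 in

Q = 1382575489/432096700 in ≈ 3.200 in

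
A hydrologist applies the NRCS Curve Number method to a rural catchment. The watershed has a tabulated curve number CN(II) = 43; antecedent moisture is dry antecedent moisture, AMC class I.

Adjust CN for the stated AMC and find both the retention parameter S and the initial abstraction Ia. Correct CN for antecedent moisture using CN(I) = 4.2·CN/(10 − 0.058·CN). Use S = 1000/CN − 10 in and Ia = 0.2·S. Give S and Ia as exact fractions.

S = 9500/301 in ≈ 31.561 in; Ia = 1900/301 in ≈ 6.312 in

CN(I) from CN(II)=43: (4.2·43)/(10 − 0.058·43) = 30100/1251 ≈ 24.061
Retention S: 1000/CN − 10 with CN=24.061 → S = 9500/301 ≈ 31.561 in
Ia = 0.2·(9500/301) = 1900/301 in ≈ 6.312 in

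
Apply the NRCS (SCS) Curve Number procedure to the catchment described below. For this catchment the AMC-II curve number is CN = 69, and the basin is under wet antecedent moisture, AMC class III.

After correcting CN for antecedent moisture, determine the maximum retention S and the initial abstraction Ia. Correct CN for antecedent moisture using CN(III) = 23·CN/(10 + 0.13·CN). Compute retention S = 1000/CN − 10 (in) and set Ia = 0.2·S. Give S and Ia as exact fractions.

Wet (AMC III): CN(III) = 23·69/(10 + 0.13·69) = 1587/(1897/100) = 158700/1897 ≈ 83.658
Retention S: 1000/CN − 10 with CN=83.658 → S = 3100/1587 ≈ 1.953 in
Initial abstraction Ia = S/5 = (3100/1587)/5 = 620/1587 ≈ 0.391 in

S = 3100/1587 in ≈ 1.953 in; Ia = 620/1587 in ≈ 0.391 in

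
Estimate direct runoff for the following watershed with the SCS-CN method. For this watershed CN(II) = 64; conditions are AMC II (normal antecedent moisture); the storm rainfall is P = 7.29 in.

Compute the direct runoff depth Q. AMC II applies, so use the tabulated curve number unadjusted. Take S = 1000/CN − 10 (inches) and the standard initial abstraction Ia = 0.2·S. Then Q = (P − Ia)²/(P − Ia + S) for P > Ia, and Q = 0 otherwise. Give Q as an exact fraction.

AMC II — tabulated CN = 64 applies directly.
S = 1000/64 − 10 = 45/8 in ≈ 5.625 in
Ia = 0.2·(45/8) = 9/8 in ≈ 1.125 in
Excess rainfall: 7.290 − 1.125 = 6.165 in; P > Ia so Q > 0
Q: (1233/200)² ÷ (1179/100) = 168921/52400 in (≈ 3.224 in)

Q = 168921/52400 in ≈ 3.224 in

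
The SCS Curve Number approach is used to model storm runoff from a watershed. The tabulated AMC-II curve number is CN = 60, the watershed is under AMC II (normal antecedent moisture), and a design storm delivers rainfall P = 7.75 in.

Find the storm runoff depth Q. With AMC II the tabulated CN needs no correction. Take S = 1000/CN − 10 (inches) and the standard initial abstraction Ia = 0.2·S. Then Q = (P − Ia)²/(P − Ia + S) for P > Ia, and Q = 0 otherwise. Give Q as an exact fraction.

Q = 5929/1884 in ≈ 3.147 in

Average conditions: CN = 60 (no AMC adjustment).
S = 1000/60 − 10 = 20/3 in ≈ 6.667 in
Ia = 0.2S: 0.2·6.667 = 1.333 in (exactly 4/3)
P − Ia = 7.750 − 1.333 = 77/12 ≈ 6.417 in (> 0, runoff occurs)
Q = (77/12)²/((77/12) + 20/3) = (5929/144)/(157/12) = 5929/1884 in ≈ 3.147 in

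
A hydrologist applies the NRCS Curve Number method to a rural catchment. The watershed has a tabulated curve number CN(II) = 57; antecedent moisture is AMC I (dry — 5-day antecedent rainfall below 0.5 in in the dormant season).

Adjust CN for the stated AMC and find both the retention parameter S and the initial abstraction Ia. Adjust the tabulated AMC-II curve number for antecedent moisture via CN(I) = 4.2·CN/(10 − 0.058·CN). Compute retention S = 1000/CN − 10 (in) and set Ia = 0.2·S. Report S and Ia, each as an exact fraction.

S = 21500/1197 in ≈ 17.962 in; Ia = 4300/1197 in ≈ 3.592 in

CN(I) from CN(II)=57: (4.2·57)/(10 − 0.058·57) = 119700/3347 ≈ 35.763
S = 1000/(119700/3347) − 10 = 21500/1197 in ≈ 17.962 in
Ia = 0.2·(21500/1197) = 4300/1197 in ≈ 3.592 in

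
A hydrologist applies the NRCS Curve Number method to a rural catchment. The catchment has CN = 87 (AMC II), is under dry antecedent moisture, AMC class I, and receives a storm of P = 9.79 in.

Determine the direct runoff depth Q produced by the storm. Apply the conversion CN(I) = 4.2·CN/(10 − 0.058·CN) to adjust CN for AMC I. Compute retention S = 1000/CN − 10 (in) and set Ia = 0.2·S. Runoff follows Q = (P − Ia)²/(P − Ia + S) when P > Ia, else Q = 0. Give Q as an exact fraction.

Q = 2751063428689/421787249100 in ≈ 6.522 in

CN(I) from CN(II)=87: (4.2·87)/(10 − 0.058·87) = 182700/2477 ≈ 73.759
Retention S: 1000/CN − 10 with CN=73.759 → S = 6500/1827 ≈ 3.558 in
Initial abstraction Ia = S/5 = (6500/1827)/5 = 1300/1827 ≈ 0.712 in
P − Ia = 9.790 − 0.712 = 1658633/182700 ≈ 9.078 in (> 0, runoff occurs)
Q = (1658633/182700)²/((1658633/182700) + 6500/1827) = (2751063428689/33379290000)/(2308633/182700) = 2751063428689/421787249100 in ≈ 6.522 in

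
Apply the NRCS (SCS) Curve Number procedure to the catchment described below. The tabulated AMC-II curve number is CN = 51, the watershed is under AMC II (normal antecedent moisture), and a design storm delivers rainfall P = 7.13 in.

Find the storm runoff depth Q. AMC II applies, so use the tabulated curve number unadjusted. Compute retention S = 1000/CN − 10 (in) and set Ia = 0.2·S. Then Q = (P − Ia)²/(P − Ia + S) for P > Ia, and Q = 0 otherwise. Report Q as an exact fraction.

Average conditions: CN = 51 (no AMC adjustment).
Retention S: 1000/CN − 10 with CN=51.000 → S = 490/51 ≈ 9.608 in
Ia = 0.2S: 0.2·9.608 = 1.922 in (exactly 98/51)
Since P=7.130 > Ia=1.922: effective rainfall P−Ia = 26563/5100 in
Q: (26563/5100)² ÷ (75563/5100) = 705592969/385371300 in (≈ 1.831 in)

Q = 705592969/385371300 in ≈ 1.831 in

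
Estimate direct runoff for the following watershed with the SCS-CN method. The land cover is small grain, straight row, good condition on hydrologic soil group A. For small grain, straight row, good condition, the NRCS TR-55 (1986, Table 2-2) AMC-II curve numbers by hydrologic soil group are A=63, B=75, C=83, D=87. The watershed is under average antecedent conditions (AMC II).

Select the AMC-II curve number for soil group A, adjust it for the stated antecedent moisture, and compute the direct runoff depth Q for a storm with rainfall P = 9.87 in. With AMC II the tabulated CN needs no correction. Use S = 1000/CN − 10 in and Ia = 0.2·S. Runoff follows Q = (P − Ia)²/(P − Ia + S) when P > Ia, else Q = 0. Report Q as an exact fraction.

Q = 3000957961/578220300 in ≈ 5.190 in

NRCS table: small grain, straight row, good condition, soil group A → CN(II) = 63
AMC II — tabulated CN = 63 applies directly.
Max retention: S = 1000/63 − 10 = 370/63 in (≈ 5.873 in)
Initial abstraction Ia = S/5 = (370/63)/5 = 74/63 ≈ 1.175 in
Excess rainfall: 9.870 − 1.175 = 8.695 in; P > Ia so Q > 0
Q: (54781/6300)² ÷ (91781/6300) = 3000957961/578220300 in (≈ 5.190 in)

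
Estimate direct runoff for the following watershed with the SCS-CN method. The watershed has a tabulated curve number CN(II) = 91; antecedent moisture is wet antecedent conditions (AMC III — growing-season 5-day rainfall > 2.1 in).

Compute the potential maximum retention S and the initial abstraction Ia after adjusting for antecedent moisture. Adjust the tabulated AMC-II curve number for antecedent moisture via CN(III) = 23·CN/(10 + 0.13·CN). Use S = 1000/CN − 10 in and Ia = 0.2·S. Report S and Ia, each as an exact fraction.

S = 900/2093 in ≈ 0.430 in; Ia = 180/2093 in ≈ 0.086 in

Adjust CN=91 to AMC III: 23·91/(10 + 0.13·91) → 2093 ÷ (2183/100) = 209300/2183 ≈ 95.877
S = 1000/(209300/2183) − 10 = 900/2093 in ≈ 0.430 in
Ia = 0.2·(900/2093) = 180/2093 in ≈ 0.086 in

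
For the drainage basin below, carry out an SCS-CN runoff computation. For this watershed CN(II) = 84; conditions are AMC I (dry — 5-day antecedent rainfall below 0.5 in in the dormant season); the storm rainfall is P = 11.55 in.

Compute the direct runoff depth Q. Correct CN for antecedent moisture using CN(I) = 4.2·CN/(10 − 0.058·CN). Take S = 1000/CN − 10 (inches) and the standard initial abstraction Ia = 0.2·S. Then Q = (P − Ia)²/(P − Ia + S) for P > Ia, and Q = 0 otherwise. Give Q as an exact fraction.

Q = 8811764641/1180742220 in ≈ 7.463 in

Dry (AMC I): CN(I) = 4.2·84/(10 − 0.058·84) = (1764/5)/(641/125) = 44100/641 ≈ 68.799
S = 1000/(44100/641) − 10 = 2000/441 in ≈ 4.535 in
Initial abstraction Ia = S/5 = (2000/441)/5 = 400/441 ≈ 0.907 in
Excess rainfall: 11.550 − 0.907 = 10.643 in; P > Ia so Q > 0
Runoff Q = (P−Ia)²/(P−Ia+S) = (10.643)²/(10.643+4.535) = 8811764641/1180742220 ≈ 7.463 in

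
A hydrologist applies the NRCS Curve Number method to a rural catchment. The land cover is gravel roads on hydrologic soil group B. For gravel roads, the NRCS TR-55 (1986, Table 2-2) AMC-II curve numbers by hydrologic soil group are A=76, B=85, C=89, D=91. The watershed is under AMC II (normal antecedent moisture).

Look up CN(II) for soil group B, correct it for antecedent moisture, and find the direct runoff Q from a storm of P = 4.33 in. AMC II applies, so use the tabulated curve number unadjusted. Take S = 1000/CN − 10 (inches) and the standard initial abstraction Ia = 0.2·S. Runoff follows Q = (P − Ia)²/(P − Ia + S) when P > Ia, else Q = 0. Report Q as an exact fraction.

Q = 45711121/16593700 in ≈ 2.755 in

NRCS table: gravel roads, soil group B → CN(II) = 85
Average conditions: CN = 85 (no AMC adjustment).
Max retention: S = 1000/85 − 10 = 30/17 in (≈ 1.765 in)
Ia = 0.2·(30/17) = 6/17 in ≈ 0.353 in
P − Ia = 4.330 − 0.353 = 6761/1700 ≈ 3.977 in (> 0, runoff occurs)
Runoff Q = (P−Ia)²/(P−Ia+S) = (3.977)²/(3.977+1.765) = 45711121/16593700 ≈ 2.755 in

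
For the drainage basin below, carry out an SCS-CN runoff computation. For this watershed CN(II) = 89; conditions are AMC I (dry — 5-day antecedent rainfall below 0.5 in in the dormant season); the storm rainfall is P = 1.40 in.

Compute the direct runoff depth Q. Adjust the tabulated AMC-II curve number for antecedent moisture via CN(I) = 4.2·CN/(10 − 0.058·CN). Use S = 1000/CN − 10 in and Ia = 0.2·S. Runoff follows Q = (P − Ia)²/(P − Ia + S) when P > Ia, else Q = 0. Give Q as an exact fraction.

CN(I) from CN(II)=89: (4.2·89)/(10 − 0.058·89) = 186900/2419 ≈ 77.263
Max retention: S = 1000/(186900/2419) − 10 = 5500/1869 in (≈ 2.943 in)
Ia = 0.2·(5500/1869) = 1100/1869 in ≈ 0.589 in
P − Ia = 1.400 − 0.589 = 7583/9345 ≈ 0.811 in (> 0, runoff occurs)
Q: (7583/9345)² ÷ (35083/9345) = 57501889/327850635 in (≈ 0.175 in)

Q = 57501889/327850635 in ≈ 0.175 in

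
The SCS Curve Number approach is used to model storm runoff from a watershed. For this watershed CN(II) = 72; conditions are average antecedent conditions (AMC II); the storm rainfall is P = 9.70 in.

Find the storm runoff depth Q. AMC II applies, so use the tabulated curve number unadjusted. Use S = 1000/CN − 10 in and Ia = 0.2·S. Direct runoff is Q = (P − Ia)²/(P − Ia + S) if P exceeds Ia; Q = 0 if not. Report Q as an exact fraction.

Q = 644809/103770 in ≈ 6.214 in

CN(II) = 72; AMC II needs no correction.
Max retention: S = 1000/72 − 10 = 35/9 in (≈ 3.889 in)
Initial abstraction Ia = S/5 = (35/9)/5 = 7/9 ≈ 0.778 in
Since P=9.700 > Ia=0.778: effective rainfall P−Ia = 803/90 in
Q = (803/90)²/((803/90) + 35/9) = (644809/8100)/(1153/90) = 644809/103770 in ≈ 6.214 in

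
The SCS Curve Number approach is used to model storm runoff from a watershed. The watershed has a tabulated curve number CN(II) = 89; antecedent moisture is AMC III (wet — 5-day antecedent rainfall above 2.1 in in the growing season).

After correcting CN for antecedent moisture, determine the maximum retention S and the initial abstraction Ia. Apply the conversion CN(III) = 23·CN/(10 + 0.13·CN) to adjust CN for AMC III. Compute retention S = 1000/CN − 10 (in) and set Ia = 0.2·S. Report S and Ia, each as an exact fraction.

S = 1100/2047 in ≈ 0.537 in; Ia = 220/2047 in ≈ 0.107 in

CN(III) from CN(II)=89: (23·89)/(10 + 0.13·89) = 204700/2157 ≈ 94.900
Max retention: S = 1000/(204700/2157) − 10 = 1100/2047 in (≈ 0.537 in)
Initial abstraction Ia = S/5 = (1100/2047)/5 = 220/2047 ≈ 0.107 in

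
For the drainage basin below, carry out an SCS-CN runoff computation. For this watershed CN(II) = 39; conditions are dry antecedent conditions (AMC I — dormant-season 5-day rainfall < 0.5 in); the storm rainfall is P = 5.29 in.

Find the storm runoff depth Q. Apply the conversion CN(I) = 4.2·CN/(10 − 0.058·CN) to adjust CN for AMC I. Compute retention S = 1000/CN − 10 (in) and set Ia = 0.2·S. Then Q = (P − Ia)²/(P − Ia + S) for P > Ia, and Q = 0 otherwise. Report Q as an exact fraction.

Adjust CN=39 to AMC I: 4.2·39/(10 − 0.058·39) → (819/5) ÷ (3869/500) = 81900/3869 ≈ 21.168
Max retention: S = 1000/(81900/3869) − 10 = 30500/819 in (≈ 37.241 in)
Ia = 0.2·(30500/819) = 6100/819 in ≈ 7.448 in
P = 5.290 ≤ Ia = 7.448 in: entire storm abstracted, Q = 0.

Q = 0 in ≈ 0.000 in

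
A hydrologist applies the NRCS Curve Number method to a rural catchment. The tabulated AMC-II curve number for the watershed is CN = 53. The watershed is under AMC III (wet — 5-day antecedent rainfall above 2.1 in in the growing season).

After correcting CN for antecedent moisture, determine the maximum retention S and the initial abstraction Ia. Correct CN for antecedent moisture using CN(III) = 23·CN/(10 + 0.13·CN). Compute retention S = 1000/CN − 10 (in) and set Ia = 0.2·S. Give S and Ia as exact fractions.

CN(III) from CN(II)=53: (23·53)/(10 + 0.13·53) = 121900/1689 ≈ 72.173
Max retention: S = 1000/(121900/1689) − 10 = 4700/1219 in (≈ 3.856 in)
Ia = 0.2S: 0.2·3.856 = 0.771 in (exactly 940/1219)

S = 4700/1219 in ≈ 3.856 in; Ia = 940/1219 in ≈ 0.771 in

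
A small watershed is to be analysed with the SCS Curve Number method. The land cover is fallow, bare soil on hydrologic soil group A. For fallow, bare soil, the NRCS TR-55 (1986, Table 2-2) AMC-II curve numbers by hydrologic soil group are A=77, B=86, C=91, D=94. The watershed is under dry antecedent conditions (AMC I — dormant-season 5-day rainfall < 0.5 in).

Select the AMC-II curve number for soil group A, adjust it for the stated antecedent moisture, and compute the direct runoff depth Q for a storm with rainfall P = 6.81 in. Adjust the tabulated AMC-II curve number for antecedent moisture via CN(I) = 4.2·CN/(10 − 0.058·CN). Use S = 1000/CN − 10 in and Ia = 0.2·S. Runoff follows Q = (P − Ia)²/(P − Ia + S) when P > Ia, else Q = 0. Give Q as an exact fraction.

NRCS table: fallow, bare soil, soil group A → CN(II) = 77
Dry (AMC I): CN(I) = 4.2·77/(10 − 0.058·77) = (1617/5)/(2767/500) = 161700/2767 ≈ 58.439
Retention S: 1000/CN − 10 with CN=58.439 → S = 11500/1617 ≈ 7.112 in
Ia = 0.2S: 0.2·7.112 = 1.422 in (exactly 2300/1617)
Since P=6.810 > Ia=1.422: effective rainfall P−Ia = 871177/161700 in
Runoff Q = (P−Ia)²/(P−Ia+S) = (5.388)²/(5.388+7.112) = 758949365329/326824320900 ≈ 2.322 in

Q = 758949365329/326824320900 in ≈ 2.322 in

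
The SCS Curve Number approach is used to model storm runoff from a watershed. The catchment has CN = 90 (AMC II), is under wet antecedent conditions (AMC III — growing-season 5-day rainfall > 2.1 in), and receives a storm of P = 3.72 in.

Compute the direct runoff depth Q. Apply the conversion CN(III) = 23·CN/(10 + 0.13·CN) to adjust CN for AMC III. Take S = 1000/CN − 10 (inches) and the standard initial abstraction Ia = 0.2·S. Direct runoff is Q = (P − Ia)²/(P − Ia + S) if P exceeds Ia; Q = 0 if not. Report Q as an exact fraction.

Q = 351600001/109973925 in ≈ 3.197 in

Wet (AMC III): CN(III) = 23·90/(10 + 0.13·90) = 2070/(217/10) = 20700/217 ≈ 95.392
Retention S: 1000/CN − 10 with CN=95.392 → S = 100/207 ≈ 0.483 in
Initial abstraction Ia = S/5 = (100/207)/5 = 20/207 ≈ 0.097 in
Since P=3.720 > Ia=0.097: effective rainfall P−Ia = 18751/5175 in
Q = (18751/5175)²/((18751/5175) + 100/207) = (351600001/26780625)/(21251/5175) = 351600001/109973925 in ≈ 3.197 in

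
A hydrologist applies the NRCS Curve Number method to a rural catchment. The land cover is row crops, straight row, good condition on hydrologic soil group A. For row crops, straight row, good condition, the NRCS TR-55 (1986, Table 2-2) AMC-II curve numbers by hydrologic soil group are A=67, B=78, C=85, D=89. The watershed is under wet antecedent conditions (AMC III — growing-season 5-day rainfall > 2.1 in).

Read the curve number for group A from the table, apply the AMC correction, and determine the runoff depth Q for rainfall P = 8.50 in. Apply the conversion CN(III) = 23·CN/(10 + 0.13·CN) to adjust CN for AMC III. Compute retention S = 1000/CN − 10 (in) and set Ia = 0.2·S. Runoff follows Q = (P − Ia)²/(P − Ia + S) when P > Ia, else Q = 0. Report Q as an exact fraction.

Q = 618865129/97012114 in ≈ 6.379 in

NRCS table: row crops, straight row, good condition, soil group A → CN(II) = 67
Wet (AMC III): CN(III) = 23·67/(10 + 0.13·67) = 1541/(1871/100) = 154100/1871 ≈ 82.362
Retention S: 1000/CN − 10 with CN=82.362 → S = 3300/1541 ≈ 2.141 in
Initial abstraction Ia = S/5 = (3300/1541)/5 = 660/1541 ≈ 0.428 in
Excess rainfall: 8.500 − 0.428 = 8.072 in; P > Ia so Q > 0
Q = (24877/3082)²/((24877/3082) + 3300/1541) = (618865129/9498724)/(31477/3082) = 618865129/97012114 in ≈ 6.379 in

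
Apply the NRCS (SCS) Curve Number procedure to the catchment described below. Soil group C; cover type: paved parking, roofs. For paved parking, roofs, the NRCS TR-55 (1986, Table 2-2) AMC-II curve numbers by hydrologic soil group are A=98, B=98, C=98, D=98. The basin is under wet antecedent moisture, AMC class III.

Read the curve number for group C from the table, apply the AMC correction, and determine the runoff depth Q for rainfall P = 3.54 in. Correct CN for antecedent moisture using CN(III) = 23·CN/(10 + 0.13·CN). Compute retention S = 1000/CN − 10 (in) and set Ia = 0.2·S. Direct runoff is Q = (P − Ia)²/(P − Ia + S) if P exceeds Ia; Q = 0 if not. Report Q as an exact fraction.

Q = 39393913441/11466041650 in ≈ 3.436 in

NRCS table: paved parking, roofs, soil group C → CN(II) = 98
CN(III) from CN(II)=98: (23·98)/(10 + 0.13·98) = 112700/1137 ≈ 99.120
Max retention: S = 1000/(112700/1137) − 10 = 100/1127 in (≈ 0.089 in)
Initial abstraction Ia = S/5 = (100/1127)/5 = 20/1127 ≈ 0.018 in
P − Ia = 3.540 − 0.018 = 198479/56350 ≈ 3.522 in (> 0, runoff occurs)
Q = (198479/56350)²/((198479/56350) + 100/1127) = (39393913441/3175322500)/(203479/56350) = 39393913441/11466041650 in ≈ 3.436 in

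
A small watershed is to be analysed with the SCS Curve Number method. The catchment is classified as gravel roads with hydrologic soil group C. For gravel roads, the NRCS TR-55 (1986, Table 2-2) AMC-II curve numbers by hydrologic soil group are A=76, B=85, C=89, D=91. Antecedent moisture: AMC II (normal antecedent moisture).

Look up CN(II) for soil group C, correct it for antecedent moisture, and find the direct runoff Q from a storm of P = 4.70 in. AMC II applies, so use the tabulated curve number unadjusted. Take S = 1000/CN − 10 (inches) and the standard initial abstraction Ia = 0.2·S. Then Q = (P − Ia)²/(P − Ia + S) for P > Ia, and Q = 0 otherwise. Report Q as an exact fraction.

Q = 15705369/4506070 in ≈ 3.485 in

NRCS table: gravel roads, soil group C → CN(II) = 89
AMC II — tabulated CN = 89 applies directly.
Max retention: S = 1000/89 − 10 = 110/89 in (≈ 1.236 in)
Ia = 0.2S: 0.2·1.236 = 0.247 in (exactly 22/89)
Excess rainfall: 4.700 − 0.247 = 4.453 in; P > Ia so Q > 0
Q = (3963/890)²/((3963/890) + 110/89) = (15705369/792100)/(5063/890) = 15705369/4506070 in ≈ 3.485 in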